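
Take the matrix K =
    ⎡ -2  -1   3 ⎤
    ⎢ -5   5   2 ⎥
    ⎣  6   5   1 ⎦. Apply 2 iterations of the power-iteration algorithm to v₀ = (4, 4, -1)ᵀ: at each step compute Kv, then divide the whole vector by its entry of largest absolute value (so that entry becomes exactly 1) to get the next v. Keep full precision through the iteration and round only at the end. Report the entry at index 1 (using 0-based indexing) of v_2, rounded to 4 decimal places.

0.9379

Kv0 = (-15.00000, -2.00000, 43.00000); divide by 43.00000 → v1 = (-0.34884, -0.04651, 1.00000)
Kv1 = (3.74419, 3.51163, -1.32558); divide by 3.74419 → v2 = (1.00000, 0.93789, -0.35404)
Requested entry of v2: 151/161 = 0.9379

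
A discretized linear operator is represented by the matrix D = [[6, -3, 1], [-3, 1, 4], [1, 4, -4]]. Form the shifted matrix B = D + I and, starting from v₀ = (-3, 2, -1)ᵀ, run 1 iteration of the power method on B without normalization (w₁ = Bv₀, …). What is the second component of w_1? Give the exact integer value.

9

B = D + I has rows (7, -3, 1); (-3, 2, 4); (1, 4, -3)
w1 = Bv₀ = (-28, 9, 8)
Requested component of w1: 9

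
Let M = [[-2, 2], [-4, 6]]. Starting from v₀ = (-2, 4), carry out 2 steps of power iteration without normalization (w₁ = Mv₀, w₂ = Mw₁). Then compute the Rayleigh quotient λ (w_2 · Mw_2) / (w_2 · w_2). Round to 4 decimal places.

w1 = Mv₀ = ((-2)·(-2) + 2·4; (-4)·(-2) + 6·4) = (12, 32)
w2 = Mw1 = ((-2)·12 + 2·32; (-4)·12 + 6·32) = (40, 144)
Mw2 = (208, 704)
w2·Mw2 = 40·208 + 144·704 = 109696; w2·w2 = 40·40 + 144·144 = 22336
λ ≈ 109696/22336 = 4.9112

4.9112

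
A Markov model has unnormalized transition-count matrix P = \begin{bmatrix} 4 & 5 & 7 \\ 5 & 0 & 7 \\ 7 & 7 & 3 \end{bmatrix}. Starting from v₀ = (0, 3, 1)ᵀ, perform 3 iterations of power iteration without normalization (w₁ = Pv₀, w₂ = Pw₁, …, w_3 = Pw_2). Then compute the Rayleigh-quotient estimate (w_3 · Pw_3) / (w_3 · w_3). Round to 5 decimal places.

w1 = Pv₀ = (22, 7, 24)
w2 = Pw1 = (291, 278, 275)
w3 = Pw2 = (4479, 3380, 4808)
Pw3 = (68472, 56051, 69437)
w3·Pw3 = 4479·68472 + 3380·56051 + 4808·69437 = 829991564; w3·w3 = 4479·4479 + 3380·3380 + 4808·4808 = 54602705
λ ≈ 829991564/54602705 = 15.20056

λ ≈ 15.20056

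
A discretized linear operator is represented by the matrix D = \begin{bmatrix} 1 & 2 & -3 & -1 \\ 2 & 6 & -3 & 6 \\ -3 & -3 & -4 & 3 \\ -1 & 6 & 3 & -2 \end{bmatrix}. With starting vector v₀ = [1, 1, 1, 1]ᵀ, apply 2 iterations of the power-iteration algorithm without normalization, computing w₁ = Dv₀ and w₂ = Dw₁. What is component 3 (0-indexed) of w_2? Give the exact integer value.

34

w1 = Dv₀ = (1·1 + 2·1 + (-3)·1 + (-1)·1; 2·1 + 6·1 + (-3)·1 + 6·1; (-3)·1 + (-3)·1 + (-4)·1 + 3·1; (-1)·1 + 6·1 + 3·1 + (-2)·1) = (-1, 11, -7, 6)
w2 = Dw1 = (1·(-1) + 2·11 + (-3)·(-7) + (-1)·6; 2·(-1) + 6·11 + (-3)·(-7) + 6·6; (-3)·(-1) + (-3)·11 + (-4)·(-7) + 3·6; (-1)·(-1) + 6·11 + 3·(-7) + (-2)·6) = (36, 121, 16, 34)
The requested component of w2 is 34.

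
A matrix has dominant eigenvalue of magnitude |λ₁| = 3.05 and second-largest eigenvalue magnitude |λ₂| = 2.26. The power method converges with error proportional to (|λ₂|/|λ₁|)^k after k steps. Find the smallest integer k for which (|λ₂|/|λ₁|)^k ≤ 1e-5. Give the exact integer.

39

|λ₂/λ₁| = 2.26/3.05 = 0.74098
Need k ≥ ln(1e-5) / ln(0.74098) = -11.5129 / -0.2998 ≈ 38.405
Smallest integer k satisfying the bound: 39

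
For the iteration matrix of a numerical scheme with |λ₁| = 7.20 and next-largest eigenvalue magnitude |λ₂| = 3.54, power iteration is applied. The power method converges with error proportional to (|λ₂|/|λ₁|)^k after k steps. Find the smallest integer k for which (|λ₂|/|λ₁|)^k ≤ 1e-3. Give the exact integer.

|λ₂/λ₁| = 3.54/7.20 = 0.49167
Need k ≥ ln(1e-3) / ln(0.49167) = -6.9078 / -0.7100 ≈ 9.730
Smallest integer k satisfying the bound: 10

10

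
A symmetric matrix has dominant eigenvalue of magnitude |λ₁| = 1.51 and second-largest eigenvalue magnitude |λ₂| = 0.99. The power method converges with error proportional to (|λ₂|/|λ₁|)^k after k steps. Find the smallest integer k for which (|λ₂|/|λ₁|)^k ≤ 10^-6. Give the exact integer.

33

|λ₂/λ₁| = 0.99/1.51 = 0.65563
Need k ≥ ln(10^-6) / ln(0.65563) = -13.8155 / -0.4222 ≈ 32.726
Smallest integer k satisfying the bound: 33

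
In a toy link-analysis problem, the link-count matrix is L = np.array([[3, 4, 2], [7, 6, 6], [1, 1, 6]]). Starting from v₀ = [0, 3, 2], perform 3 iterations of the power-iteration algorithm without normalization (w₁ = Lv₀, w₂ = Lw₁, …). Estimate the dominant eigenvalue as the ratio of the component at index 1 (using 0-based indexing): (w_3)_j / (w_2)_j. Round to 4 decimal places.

w1 = Lv₀ = (3·0 + 4·3 + 2·2; 7·0 + 6·3 + 6·2; 1·0 + 1·3 + 6·2) = (16, 30, 15)
w2 = Lw1 = (3·16 + 4·30 + 2·15; 7·16 + 6·30 + 6·15; 1·16 + 1·30 + 6·15) = (198, 382, 136)
w3 = Lw2 = (2394, 4494, 1396)
Ratio at component: 4494 / 382 = 11.7644

λ ≈ 11.7644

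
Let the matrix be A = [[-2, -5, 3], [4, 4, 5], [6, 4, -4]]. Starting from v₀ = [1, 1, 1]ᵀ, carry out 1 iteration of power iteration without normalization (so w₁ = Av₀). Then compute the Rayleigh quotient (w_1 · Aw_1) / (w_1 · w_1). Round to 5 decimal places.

w1 = Av₀ = (-4, 13, 6)
Aw1 = (-39, 66, 4)
w1·Aw1 = (-4)·(-39) + 13·66 + 6·4 = 1038; w1·w1 = (-4)·(-4) + 13·13 + 6·6 = 221
λ ≈ 1038/221 = 4.69683

4.69683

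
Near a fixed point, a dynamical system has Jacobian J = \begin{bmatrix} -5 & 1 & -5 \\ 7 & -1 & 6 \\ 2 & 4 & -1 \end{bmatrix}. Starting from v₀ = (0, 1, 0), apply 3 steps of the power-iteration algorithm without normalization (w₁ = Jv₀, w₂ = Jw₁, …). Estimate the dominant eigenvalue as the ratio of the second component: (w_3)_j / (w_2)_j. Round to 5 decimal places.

-7.81250

w1 = Jv₀ = (1, -1, 4)
w2 = Jw1 = (-26, 32, -6)
w3 = Jw2 = (192, -250, 82)
Ratio at component: -250 / 32 = -7.81250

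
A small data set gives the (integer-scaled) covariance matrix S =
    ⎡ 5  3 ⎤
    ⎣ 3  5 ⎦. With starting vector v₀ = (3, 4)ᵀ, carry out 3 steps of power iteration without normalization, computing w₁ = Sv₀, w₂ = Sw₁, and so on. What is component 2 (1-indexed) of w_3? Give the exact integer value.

w1 = Sv₀ = (5·3 + 3·4; 3·3 + 5·4) = (27, 29)
w2 = Sw1 = (5·27 + 3·29; 3·27 + 5·29) = (222, 226)
w3 = Sw2 = (1788, 1796)
The requested component of w3 is 1796.

1796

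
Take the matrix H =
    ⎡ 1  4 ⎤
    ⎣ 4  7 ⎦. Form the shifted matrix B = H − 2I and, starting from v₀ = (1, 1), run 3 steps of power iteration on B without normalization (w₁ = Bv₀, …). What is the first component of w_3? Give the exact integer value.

195

B = H − 2I has rows (-1, 4); (4, 5)
w1 = Bv₀ = (3, 9)
w2 = Bw1 = (33, 57)
w3 = Bw2 = (195, 417)
Requested component of w3: 195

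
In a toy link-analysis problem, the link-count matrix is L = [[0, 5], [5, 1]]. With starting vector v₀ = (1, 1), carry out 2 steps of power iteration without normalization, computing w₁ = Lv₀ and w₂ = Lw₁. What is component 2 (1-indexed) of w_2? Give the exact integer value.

31

w1 = Lv₀ = (0·1 + 5·1; 5·1 + 1·1) = (5, 6)
w2 = Lw1 = (0·5 + 5·6; 5·5 + 1·6) = (30, 31)
The requested component of w2 is 31.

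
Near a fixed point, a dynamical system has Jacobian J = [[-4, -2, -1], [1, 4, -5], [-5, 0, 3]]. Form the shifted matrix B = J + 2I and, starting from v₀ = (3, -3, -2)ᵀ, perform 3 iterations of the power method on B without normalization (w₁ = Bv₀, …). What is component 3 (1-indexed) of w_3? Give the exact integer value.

-830

B = J + 2I has rows (-2, -2, -1); (1, 6, -5); (-5, 0, 5)
w1 = Bv₀ = ((-2)·3 + (-2)·(-3) + (-1)·(-2); 1·3 + 6·(-3) + (-5)·(-2); (-5)·3 + 0·(-3) + 5·(-2)) = (2, -5, -25)
w2 = Bw1 = ((-2)·2 + (-2)·(-5) + (-1)·(-25); 1·2 + 6·(-5) + (-5)·(-25); (-5)·2 + 0·(-5) + 5·(-25)) = (31, 97, -135)
w3 = Bw2 = (-121, 1288, -830)
Requested component of w3: -830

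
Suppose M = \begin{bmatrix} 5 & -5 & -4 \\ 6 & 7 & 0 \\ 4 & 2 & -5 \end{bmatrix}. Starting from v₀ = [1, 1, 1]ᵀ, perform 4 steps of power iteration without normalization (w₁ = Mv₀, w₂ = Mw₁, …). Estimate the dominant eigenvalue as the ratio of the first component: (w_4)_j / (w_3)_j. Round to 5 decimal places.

w1 = Mv₀ = (5·1 + (-5)·1 + (-4)·1; 6·1 + 7·1 + 0·1; 4·1 + 2·1 + (-5)·1) = (-4, 13, 1)
w2 = Mw1 = (5·(-4) + (-5)·13 + (-4)·1; 6·(-4) + 7·13 + 0·1; 4·(-4) + 2·13 + (-5)·1) = (-89, 67, 5)
w3 = Mw2 = (-800, -65, -247)
w4 = Mw3 = (-2687, -5255, -2095)
Ratio at component: -2687 / -800 = 3.35875

λ ≈ 3.35875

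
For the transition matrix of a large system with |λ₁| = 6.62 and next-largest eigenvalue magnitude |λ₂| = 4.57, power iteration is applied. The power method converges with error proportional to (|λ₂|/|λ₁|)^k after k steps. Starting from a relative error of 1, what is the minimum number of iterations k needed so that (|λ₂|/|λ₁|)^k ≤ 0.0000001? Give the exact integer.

|λ₂/λ₁| = 4.57/6.62 = 0.69033
Need k ≥ ln(0.0000001) / ln(0.69033) = -16.1181 / -0.3706 ≈ 43.494
Smallest integer k satisfying the bound: 44

44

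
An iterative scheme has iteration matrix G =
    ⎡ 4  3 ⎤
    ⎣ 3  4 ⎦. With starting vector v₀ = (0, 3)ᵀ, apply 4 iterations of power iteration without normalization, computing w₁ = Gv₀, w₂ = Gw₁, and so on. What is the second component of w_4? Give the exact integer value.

w1 = Gv₀ = (4·0 + 3·3; 3·0 + 4·3) = (9, 12)
w2 = Gw1 = (4·9 + 3·12; 3·9 + 4·12) = (72, 75)
w3 = Gw2 = (513, 516)
w4 = Gw3 = (3600, 3603)
The requested component of w4 is 3603.

3603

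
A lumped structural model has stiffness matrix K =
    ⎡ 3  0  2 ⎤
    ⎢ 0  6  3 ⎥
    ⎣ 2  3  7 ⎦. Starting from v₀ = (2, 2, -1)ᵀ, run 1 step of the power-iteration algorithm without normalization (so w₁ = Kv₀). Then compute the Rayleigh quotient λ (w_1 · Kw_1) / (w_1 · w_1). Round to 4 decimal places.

7.6132

w1 = Kv₀ = (4, 9, 3)
Kw1 = (18, 63, 56)
w1·Kw1 = 4·18 + 9·63 + 3·56 = 807; w1·w1 = 4·4 + 9·9 + 3·3 = 106
λ ≈ 807/106 = 7.6132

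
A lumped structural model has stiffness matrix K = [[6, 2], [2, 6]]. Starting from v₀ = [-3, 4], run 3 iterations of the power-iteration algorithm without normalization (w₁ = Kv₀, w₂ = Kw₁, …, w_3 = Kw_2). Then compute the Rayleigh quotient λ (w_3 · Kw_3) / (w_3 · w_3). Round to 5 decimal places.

w1 = Kv₀ = (-10, 18)
w2 = Kw1 = (-24, 88)
w3 = Kw2 = (32, 480)
Kw3 = (1152, 2944)
w3·Kw3 = 32·1152 + 480·2944 = 1449984; w3·w3 = 32·32 + 480·480 = 231424
λ ≈ 1449984/231424 = 6.26549

6.26549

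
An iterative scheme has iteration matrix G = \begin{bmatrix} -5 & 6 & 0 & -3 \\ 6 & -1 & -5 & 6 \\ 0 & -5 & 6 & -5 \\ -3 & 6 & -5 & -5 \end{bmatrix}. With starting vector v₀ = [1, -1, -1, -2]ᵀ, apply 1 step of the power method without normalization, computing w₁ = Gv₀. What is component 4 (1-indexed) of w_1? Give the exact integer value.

6

w1 = Gv₀ = (-5, 0, 9, 6)
The requested component of w1 is 6.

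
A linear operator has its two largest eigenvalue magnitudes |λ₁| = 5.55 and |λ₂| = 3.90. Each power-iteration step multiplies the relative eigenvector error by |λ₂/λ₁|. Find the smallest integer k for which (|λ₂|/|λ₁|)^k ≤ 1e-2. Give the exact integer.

|λ₂/λ₁| = 3.90/5.55 = 0.70270
Need k ≥ ln(1e-2) / ln(0.70270) = -4.6052 / -0.3528 ≈ 13.052
Smallest integer k satisfying the bound: 14

14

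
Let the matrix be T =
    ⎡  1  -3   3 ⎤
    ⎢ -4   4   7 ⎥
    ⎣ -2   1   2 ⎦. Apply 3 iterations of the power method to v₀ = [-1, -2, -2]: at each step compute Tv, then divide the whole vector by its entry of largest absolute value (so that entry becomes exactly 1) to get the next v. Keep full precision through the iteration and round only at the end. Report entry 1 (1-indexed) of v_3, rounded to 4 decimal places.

-0.3589

Tv0 = (-1.00000, -18.00000, -4.00000); divide by -18.00000 → v1 = (0.05556, 1.00000, 0.22222)
Tv1 = (-2.27778, 5.33333, 1.33333); divide by 5.33333 → v2 = (-0.42708, 1.00000, 0.25000)
Tv2 = (-2.67708, 7.45833, 2.35417); divide by 7.45833 → v3 = (-0.35894, 1.00000, 0.31564)
Requested entry of v3: 257/-716 = -0.3589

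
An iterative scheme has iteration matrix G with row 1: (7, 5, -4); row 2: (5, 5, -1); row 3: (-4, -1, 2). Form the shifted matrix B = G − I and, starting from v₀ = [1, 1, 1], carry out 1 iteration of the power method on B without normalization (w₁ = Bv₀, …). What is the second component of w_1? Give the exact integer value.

B = G − I has rows (6, 5, -4); (5, 4, -1); (-4, -1, 1)
w1 = Bv₀ = (6·1 + 5·1 + (-4)·1; 5·1 + 4·1 + (-1)·1; (-4)·1 + (-1)·1 + 1·1) = (7, 8, -4)
Requested component of w1: 8

8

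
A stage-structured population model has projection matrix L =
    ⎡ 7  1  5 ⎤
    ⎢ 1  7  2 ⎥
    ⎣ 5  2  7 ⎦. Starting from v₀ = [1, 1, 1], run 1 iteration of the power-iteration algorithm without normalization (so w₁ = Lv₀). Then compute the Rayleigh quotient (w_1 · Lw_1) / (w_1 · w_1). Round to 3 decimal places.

λ ≈ 12.677

w1 = Lv₀ = (7·1 + 1·1 + 5·1; 1·1 + 7·1 + 2·1; 5·1 + 2·1 + 7·1) = (13, 10, 14)
Lw1 = (171, 111, 183)
w1·Lw1 = 13·171 + 10·111 + 14·183 = 5895; w1·w1 = 13·13 + 10·10 + 14·14 = 465
λ ≈ 5895/465 = 12.677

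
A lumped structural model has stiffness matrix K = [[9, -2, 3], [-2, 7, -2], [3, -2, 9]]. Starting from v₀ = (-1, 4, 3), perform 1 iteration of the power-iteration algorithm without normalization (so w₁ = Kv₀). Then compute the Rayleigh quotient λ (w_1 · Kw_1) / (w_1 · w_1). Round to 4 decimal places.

w1 = Kv₀ = (9·(-1) + (-2)·4 + 3·3; (-2)·(-1) + 7·4 + (-2)·3; 3·(-1) + (-2)·4 + 9·3) = (-8, 24, 16)
Kw1 = (-72, 152, 72)
w1·Kw1 = (-8)·(-72) + 24·152 + 16·72 = 5376; w1·w1 = (-8)·(-8) + 24·24 + 16·16 = 896
λ ≈ 5376/896 = 6.0000

6.0000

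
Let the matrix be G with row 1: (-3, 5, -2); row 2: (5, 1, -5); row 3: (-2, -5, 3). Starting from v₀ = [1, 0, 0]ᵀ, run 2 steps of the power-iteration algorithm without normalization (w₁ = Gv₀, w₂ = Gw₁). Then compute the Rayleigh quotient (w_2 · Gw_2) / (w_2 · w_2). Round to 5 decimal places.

w1 = Gv₀ = ((-3)·1 + 5·0 + (-2)·0; 5·1 + 1·0 + (-5)·0; (-2)·1 + (-5)·0 + 3·0) = (-3, 5, -2)
w2 = Gw1 = ((-3)·(-3) + 5·5 + (-2)·(-2); 5·(-3) + 1·5 + (-5)·(-2); (-2)·(-3) + (-5)·5 + 3·(-2)) = (38, 0, -25)
Gw2 = (-64, 315, -151)
w2·Gw2 = 38·(-64) + 0·315 + (-25)·(-151) = 1343; w2·w2 = 38·38 + 0·0 + (-25)·(-25) = 2069
λ ≈ 1343/2069 = 0.64911

λ ≈ 0.64911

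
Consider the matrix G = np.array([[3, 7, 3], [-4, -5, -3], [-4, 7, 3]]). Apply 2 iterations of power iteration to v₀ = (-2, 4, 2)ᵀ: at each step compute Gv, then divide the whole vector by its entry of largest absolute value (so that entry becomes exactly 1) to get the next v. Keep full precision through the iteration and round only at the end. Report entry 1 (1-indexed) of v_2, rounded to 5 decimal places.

Gv0 = (28.000000, -18.000000, 42.000000); divide by 42.000000 → v1 = (0.666667, -0.428571, 1.000000)
Gv1 = (2.000000, -3.523810, -2.666667); divide by -3.523810 → v2 = (-0.567568, 1.000000, 0.756757)
Requested entry of v2: 84/-148 = -0.56757

-0.56757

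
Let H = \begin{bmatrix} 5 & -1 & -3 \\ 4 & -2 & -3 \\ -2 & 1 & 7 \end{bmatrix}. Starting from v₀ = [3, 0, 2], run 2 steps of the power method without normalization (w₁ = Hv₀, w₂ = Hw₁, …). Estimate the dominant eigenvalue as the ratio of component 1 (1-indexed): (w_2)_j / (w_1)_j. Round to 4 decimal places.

w1 = Hv₀ = (5·3 + (-1)·0 + (-3)·2; 4·3 + (-2)·0 + (-3)·2; (-2)·3 + 1·0 + 7·2) = (9, 6, 8)
w2 = Hw1 = (5·9 + (-1)·6 + (-3)·8; 4·9 + (-2)·6 + (-3)·8; (-2)·9 + 1·6 + 7·8) = (15, 0, 44)
Ratio at component: 15 / 9 = 1.6667

λ ≈ 1.6667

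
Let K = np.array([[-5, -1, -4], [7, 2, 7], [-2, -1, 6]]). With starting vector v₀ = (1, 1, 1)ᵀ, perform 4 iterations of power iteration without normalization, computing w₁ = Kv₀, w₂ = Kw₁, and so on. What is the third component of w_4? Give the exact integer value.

718

w1 = Kv₀ = ((-5)·1 + (-1)·1 + (-4)·1; 7·1 + 2·1 + 7·1; (-2)·1 + (-1)·1 + 6·1) = (-10, 16, 3)
w2 = Kw1 = ((-5)·(-10) + (-1)·16 + (-4)·3; 7·(-10) + 2·16 + 7·3; (-2)·(-10) + (-1)·16 + 6·3) = (22, -17, 22)
w3 = Kw2 = (-181, 274, 105)
w4 = Kw3 = (211, 16, 718)
The requested component of w4 is 718.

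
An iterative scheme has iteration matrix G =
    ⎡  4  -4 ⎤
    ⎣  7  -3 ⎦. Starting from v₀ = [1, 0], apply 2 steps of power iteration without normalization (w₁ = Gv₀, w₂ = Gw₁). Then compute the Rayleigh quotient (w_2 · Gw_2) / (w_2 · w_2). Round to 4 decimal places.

w1 = Gv₀ = (4·1 + (-4)·0; 7·1 + (-3)·0) = (4, 7)
w2 = Gw1 = (4·4 + (-4)·7; 7·4 + (-3)·7) = (-12, 7)
Gw2 = (-76, -105)
w2·Gw2 = (-12)·(-76) + 7·(-105) = 177; w2·w2 = (-12)·(-12) + 7·7 = 193
λ ≈ 177/193 = 0.9171

0.9171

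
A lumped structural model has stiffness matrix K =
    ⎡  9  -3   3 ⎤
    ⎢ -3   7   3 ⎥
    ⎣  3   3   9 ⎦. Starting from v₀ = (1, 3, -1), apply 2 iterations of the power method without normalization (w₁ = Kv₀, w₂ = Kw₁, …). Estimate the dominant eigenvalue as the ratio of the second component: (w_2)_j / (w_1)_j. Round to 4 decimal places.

8.2000

w1 = Kv₀ = (-3, 15, 3)
w2 = Kw1 = (-63, 123, 63)
Ratio at component: 123 / 15 = 8.2000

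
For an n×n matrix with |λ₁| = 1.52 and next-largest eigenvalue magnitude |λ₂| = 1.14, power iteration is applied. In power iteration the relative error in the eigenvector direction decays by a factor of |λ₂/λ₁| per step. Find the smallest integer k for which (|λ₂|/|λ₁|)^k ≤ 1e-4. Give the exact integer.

|λ₂/λ₁| = 1.14/1.52 = 0.75000
Need k ≥ ln(1e-4) / ln(0.75000) = -9.2103 / -0.2877 ≈ 32.016
Smallest integer k satisfying the bound: 33

33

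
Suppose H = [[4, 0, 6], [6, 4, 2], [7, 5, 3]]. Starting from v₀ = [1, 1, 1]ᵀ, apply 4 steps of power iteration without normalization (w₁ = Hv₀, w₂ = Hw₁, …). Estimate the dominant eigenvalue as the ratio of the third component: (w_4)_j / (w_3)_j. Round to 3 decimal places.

λ ≈ 12.129

w1 = Hv₀ = (4·1 + 0·1 + 6·1; 6·1 + 4·1 + 2·1; 7·1 + 5·1 + 3·1) = (10, 12, 15)
w2 = Hw1 = (4·10 + 0·12 + 6·15; 6·10 + 4·12 + 2·15; 7·10 + 5·12 + 3·15) = (130, 138, 175)
w3 = Hw2 = (1570, 1682, 2125)
w4 = Hw3 = (19030, 20398, 25775)
Ratio at component: 25775 / 2125 = 12.129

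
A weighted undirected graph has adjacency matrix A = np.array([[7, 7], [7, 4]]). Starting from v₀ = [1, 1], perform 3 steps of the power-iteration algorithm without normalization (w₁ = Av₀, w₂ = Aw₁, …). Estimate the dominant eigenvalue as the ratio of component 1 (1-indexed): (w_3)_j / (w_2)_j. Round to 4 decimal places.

w1 = Av₀ = (14, 11)
w2 = Aw1 = (175, 142)
w3 = Aw2 = (2219, 1793)
Ratio at component: 2219 / 175 = 12.6800

12.6800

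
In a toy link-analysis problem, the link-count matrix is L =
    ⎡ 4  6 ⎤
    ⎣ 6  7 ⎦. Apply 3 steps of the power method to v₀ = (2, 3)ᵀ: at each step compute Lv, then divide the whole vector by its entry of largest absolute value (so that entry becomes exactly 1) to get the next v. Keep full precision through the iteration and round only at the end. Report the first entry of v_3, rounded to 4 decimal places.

Lv0 = (26.00000, 33.00000); divide by 33.00000 → v1 = (0.78788, 1.00000)
Lv1 = (9.15152, 11.72727); divide by 11.72727 → v2 = (0.78036, 1.00000)
Lv2 = (9.12145, 11.68217); divide by 11.68217 → v3 = (0.78080, 1.00000)
Requested entry of v3: 3530/4521 = 0.7808

0.7808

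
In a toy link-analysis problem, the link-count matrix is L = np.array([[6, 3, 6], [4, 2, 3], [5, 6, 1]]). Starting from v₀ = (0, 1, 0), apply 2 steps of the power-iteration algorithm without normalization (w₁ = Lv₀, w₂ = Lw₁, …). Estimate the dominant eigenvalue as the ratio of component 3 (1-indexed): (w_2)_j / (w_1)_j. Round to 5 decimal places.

λ ≈ 5.50000

w1 = Lv₀ = (3, 2, 6)
w2 = Lw1 = (60, 34, 33)
Ratio at component: 33 / 6 = 5.50000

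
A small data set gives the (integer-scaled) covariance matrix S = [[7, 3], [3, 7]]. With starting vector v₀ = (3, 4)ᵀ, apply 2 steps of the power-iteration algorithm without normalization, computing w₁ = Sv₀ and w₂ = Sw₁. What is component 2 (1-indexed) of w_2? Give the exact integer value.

w1 = Sv₀ = (33, 37)
w2 = Sw1 = (342, 358)
The requested component of w2 is 358.

358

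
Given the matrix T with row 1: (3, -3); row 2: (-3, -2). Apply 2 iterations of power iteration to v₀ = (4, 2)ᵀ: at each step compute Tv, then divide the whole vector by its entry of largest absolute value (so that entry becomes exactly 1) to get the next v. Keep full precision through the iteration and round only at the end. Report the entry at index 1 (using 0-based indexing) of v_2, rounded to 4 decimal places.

Tv0 = (6.00000, -16.00000); divide by -16.00000 → v1 = (-0.37500, 1.00000)
Tv1 = (-4.12500, -0.87500); divide by -4.12500 → v2 = (1.00000, 0.21212)
Requested entry of v2: 14/66 = 0.2121

0.2121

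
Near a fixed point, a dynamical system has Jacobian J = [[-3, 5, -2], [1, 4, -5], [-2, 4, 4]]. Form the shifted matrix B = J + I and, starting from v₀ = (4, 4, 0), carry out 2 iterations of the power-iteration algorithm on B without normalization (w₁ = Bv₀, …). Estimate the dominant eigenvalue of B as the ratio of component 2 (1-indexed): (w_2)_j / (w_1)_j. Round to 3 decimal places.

B = J + I has rows (-2, 5, -2); (1, 5, -5); (-2, 4, 5)
w1 = Bv₀ = (12, 24, 8)
w2 = Bw1 = (80, 92, 112)
Ratio: 92/24 = 3.833

μ ≈ 3.833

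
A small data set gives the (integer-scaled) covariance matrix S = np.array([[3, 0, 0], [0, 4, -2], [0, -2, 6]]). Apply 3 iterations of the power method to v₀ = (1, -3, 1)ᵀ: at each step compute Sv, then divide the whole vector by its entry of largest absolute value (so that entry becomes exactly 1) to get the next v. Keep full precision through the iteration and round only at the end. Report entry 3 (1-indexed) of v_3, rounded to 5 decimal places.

Sv0 = (3.000000, -14.000000, 12.000000); divide by -14.000000 → v1 = (-0.214286, 1.000000, -0.857143)
Sv1 = (-0.642857, 5.714286, -7.142857); divide by -7.142857 → v2 = (0.090000, -0.800000, 1.000000)
Sv2 = (0.270000, -5.200000, 7.600000); divide by 7.600000 → v3 = (0.035526, -0.684211, 1.000000)
Requested entry of v3: 760/760 = 1.00000

1.00000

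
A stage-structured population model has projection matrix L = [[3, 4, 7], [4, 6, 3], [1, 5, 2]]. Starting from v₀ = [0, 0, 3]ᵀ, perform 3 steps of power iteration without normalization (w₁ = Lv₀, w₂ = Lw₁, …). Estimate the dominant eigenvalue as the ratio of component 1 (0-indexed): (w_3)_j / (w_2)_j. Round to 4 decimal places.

w1 = Lv₀ = (3·0 + 4·0 + 7·3; 4·0 + 6·0 + 3·3; 1·0 + 5·0 + 2·3) = (21, 9, 6)
w2 = Lw1 = (3·21 + 4·9 + 7·6; 4·21 + 6·9 + 3·6; 1·21 + 5·9 + 2·6) = (141, 156, 78)
w3 = Lw2 = (1593, 1734, 1077)
Ratio at component: 1734 / 156 = 11.1154

λ ≈ 11.1154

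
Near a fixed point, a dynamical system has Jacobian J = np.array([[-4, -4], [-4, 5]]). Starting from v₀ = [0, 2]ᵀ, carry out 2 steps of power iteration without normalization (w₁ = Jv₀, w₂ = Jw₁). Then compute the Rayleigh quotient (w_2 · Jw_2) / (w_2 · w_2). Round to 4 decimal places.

w1 = Jv₀ = ((-4)·0 + (-4)·2; (-4)·0 + 5·2) = (-8, 10)
w2 = Jw1 = ((-4)·(-8) + (-4)·10; (-4)·(-8) + 5·10) = (-8, 82)
Jw2 = (-296, 442)
w2·Jw2 = (-8)·(-296) + 82·442 = 38612; w2·w2 = (-8)·(-8) + 82·82 = 6788
λ ≈ 38612/6788 = 5.6883

5.6883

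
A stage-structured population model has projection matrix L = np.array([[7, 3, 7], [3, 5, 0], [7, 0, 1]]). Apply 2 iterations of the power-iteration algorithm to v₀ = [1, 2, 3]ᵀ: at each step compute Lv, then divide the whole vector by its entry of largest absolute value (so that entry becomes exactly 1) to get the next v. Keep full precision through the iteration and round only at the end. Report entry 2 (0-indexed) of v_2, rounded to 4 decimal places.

0.7147

Lv0 = (34.00000, 13.00000, 10.00000); divide by 34.00000 → v1 = (1.00000, 0.38235, 0.29412)
Lv1 = (10.20588, 4.91176, 7.29412); divide by 10.20588 → v2 = (1.00000, 0.48127, 0.71470)
Requested entry of v2: 248/347 = 0.7147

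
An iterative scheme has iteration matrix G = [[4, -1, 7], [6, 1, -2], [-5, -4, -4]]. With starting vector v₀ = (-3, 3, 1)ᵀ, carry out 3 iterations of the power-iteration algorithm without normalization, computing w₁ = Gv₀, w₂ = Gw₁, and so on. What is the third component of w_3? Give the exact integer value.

-86

w1 = Gv₀ = (4·(-3) + (-1)·3 + 7·1; 6·(-3) + 1·3 + (-2)·1; (-5)·(-3) + (-4)·3 + (-4)·1) = (-8, -17, -1)
w2 = Gw1 = (4·(-8) + (-1)·(-17) + 7·(-1); 6·(-8) + 1·(-17) + (-2)·(-1); (-5)·(-8) + (-4)·(-17) + (-4)·(-1)) = (-22, -63, 112)
w3 = Gw2 = (759, -419, -86)
The requested component of w3 is -86.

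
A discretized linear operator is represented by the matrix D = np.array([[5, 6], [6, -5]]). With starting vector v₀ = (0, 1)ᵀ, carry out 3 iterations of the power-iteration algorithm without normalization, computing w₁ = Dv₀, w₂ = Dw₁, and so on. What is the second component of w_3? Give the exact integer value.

-305

w1 = Dv₀ = (6, -5)
w2 = Dw1 = (0, 61)
w3 = Dw2 = (366, -305)
The requested component of w3 is -305.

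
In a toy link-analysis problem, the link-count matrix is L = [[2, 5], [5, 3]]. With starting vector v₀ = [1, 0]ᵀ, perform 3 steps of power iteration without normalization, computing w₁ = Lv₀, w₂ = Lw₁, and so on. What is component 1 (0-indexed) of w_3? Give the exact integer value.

220

w1 = Lv₀ = (2·1 + 5·0; 5·1 + 3·0) = (2, 5)
w2 = Lw1 = (2·2 + 5·5; 5·2 + 3·5) = (29, 25)
w3 = Lw2 = (183, 220)
The requested component of w3 is 220.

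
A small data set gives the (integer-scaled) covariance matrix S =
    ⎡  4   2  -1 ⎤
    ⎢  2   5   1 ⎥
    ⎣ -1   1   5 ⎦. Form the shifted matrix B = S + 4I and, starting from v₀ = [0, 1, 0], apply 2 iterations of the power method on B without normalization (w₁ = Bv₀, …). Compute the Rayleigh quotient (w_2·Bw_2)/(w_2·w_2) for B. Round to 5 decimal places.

B = S + 4I has rows (8, 2, -1); (2, 9, 1); (-1, 1, 9)
w1 = Bv₀ = (8·0 + 2·1 + (-1)·0; 2·0 + 9·1 + 1·0; (-1)·0 + 1·1 + 9·0) = (2, 9, 1)
w2 = Bw1 = (8·2 + 2·9 + (-1)·1; 2·2 + 9·9 + 1·1; (-1)·2 + 1·9 + 9·1) = (33, 86, 16)
Bw2 = (420, 856, 197)
w2·Bw2 = 90628; w2·w2 = 8741; μ ≈ 90628/8741 = 10.36815

10.36815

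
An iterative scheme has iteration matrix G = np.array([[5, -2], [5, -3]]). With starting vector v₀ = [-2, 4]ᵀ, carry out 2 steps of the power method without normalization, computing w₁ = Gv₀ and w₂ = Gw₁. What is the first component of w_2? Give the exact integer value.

-46

w1 = Gv₀ = (5·(-2) + (-2)·4; 5·(-2) + (-3)·4) = (-18, -22)
w2 = Gw1 = (5·(-18) + (-2)·(-22); 5·(-18) + (-3)·(-22)) = (-46, -24)
The requested component of w2 is -46.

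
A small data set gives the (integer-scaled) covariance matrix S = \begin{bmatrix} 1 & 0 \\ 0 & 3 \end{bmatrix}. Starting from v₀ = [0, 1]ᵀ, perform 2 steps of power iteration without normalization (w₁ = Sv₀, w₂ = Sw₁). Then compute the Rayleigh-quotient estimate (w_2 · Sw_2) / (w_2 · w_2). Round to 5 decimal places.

λ ≈ 3.00000

w1 = Sv₀ = (1·0 + 0·1; 0·0 + 3·1) = (0, 3)
w2 = Sw1 = (1·0 + 0·3; 0·0 + 3·3) = (0, 9)
Sw2 = (0, 27)
w2·Sw2 = 0·0 + 9·27 = 243; w2·w2 = 0·0 + 9·9 = 81
λ ≈ 243/81 = 3.00000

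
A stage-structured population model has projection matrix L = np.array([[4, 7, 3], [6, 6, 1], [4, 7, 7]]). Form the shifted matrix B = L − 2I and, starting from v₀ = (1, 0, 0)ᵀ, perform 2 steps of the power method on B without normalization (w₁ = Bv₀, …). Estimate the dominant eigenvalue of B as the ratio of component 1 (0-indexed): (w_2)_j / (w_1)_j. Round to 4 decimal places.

B = L − 2I has rows (2, 7, 3); (6, 4, 1); (4, 7, 5)
w1 = Bv₀ = (2, 6, 4)
w2 = Bw1 = (58, 40, 70)
Ratio: 40/6 = 6.6667

6.6667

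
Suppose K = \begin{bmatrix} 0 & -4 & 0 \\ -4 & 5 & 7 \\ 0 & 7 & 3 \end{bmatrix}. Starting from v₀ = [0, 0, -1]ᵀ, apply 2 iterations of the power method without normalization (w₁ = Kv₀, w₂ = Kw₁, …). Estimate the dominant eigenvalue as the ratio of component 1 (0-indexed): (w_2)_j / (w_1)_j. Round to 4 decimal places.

w1 = Kv₀ = (0·0 + (-4)·0 + 0·(-1); (-4)·0 + 5·0 + 7·(-1); 0·0 + 7·0 + 3·(-1)) = (0, -7, -3)
w2 = Kw1 = (0·0 + (-4)·(-7) + 0·(-3); (-4)·0 + 5·(-7) + 7·(-3); 0·0 + 7·(-7) + 3·(-3)) = (28, -56, -58)
Ratio at component: -56 / -7 = 8.0000

λ ≈ 8.0000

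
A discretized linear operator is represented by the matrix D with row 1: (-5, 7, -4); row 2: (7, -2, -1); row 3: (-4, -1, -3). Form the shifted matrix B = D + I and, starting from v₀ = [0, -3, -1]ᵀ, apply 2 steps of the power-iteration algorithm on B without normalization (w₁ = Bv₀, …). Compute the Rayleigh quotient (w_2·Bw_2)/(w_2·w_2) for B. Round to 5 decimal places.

B = D + I has rows (-4, 7, -4); (7, -1, -1); (-4, -1, -2)
w1 = Bv₀ = ((-4)·0 + 7·(-3) + (-4)·(-1); 7·0 + (-1)·(-3) + (-1)·(-1); (-4)·0 + (-1)·(-3) + (-2)·(-1)) = (-17, 4, 5)
w2 = Bw1 = ((-4)·(-17) + 7·4 + (-4)·5; 7·(-17) + (-1)·4 + (-1)·5; (-4)·(-17) + (-1)·4 + (-2)·5) = (76, -128, 54)
Bw2 = (-1416, 606, -284)
w2·Bw2 = -200520; w2·w2 = 25076; μ ≈ -200520/25076 = -7.99649

-7.99649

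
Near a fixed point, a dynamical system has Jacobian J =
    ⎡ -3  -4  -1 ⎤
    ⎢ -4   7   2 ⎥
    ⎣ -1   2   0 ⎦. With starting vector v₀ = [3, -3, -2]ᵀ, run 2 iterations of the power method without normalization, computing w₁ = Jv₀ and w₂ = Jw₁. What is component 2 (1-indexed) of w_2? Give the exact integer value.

w1 = Jv₀ = (5, -37, -9)
w2 = Jw1 = (142, -297, -79)
The requested component of w2 is -297.

-297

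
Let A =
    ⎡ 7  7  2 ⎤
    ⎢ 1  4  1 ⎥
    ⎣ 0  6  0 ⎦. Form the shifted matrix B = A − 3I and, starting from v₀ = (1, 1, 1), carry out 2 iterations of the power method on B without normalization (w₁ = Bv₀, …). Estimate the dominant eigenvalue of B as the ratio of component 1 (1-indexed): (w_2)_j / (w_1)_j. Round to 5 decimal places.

μ ≈ 6.07692

B = A − 3I has rows (4, 7, 2); (1, 1, 1); (0, 6, -3)
w1 = Bv₀ = (13, 3, 3)
w2 = Bw1 = (79, 19, 9)
Ratio: 79/13 = 6.07692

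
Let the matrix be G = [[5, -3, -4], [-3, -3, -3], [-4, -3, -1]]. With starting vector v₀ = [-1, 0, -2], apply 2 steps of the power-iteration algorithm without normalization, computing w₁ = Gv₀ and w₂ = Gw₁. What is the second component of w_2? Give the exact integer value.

w1 = Gv₀ = (5·(-1) + (-3)·0 + (-4)·(-2); (-3)·(-1) + (-3)·0 + (-3)·(-2); (-4)·(-1) + (-3)·0 + (-1)·(-2)) = (3, 9, 6)
w2 = Gw1 = (5·3 + (-3)·9 + (-4)·6; (-3)·3 + (-3)·9 + (-3)·6; (-4)·3 + (-3)·9 + (-1)·6) = (-36, -54, -45)
The requested component of w2 is -54.

-54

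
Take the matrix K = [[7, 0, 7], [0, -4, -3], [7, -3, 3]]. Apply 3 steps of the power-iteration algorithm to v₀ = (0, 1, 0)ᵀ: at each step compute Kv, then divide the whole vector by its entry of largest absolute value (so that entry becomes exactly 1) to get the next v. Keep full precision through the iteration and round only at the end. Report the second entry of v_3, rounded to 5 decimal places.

Kv0 = (0.000000, -4.000000, -3.000000); divide by -4.000000 → v1 = (0.000000, 1.000000, 0.750000)
Kv1 = (5.250000, -6.250000, -0.750000); divide by -6.250000 → v2 = (-0.840000, 1.000000, 0.120000)
Kv2 = (-5.040000, -4.360000, -8.520000); divide by -8.520000 → v3 = (0.591549, 0.511737, 1.000000)
Requested entry of v3: -109/-213 = 0.51174

0.51174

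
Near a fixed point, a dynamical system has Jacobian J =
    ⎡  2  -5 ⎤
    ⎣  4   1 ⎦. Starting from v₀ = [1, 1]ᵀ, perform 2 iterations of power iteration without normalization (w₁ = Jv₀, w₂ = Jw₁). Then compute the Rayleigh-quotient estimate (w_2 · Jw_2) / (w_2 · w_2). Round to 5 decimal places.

w1 = Jv₀ = (2·1 + (-5)·1; 4·1 + 1·1) = (-3, 5)
w2 = Jw1 = (2·(-3) + (-5)·5; 4·(-3) + 1·5) = (-31, -7)
Jw2 = (-27, -131)
w2·Jw2 = (-31)·(-27) + (-7)·(-131) = 1754; w2·w2 = (-31)·(-31) + (-7)·(-7) = 1010
λ ≈ 1754/1010 = 1.73663

1.73663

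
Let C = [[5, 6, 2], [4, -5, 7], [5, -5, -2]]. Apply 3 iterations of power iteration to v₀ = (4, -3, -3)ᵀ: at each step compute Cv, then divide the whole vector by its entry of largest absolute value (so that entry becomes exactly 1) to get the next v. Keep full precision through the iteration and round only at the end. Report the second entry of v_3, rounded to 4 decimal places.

Cv0 = (-4.00000, 10.00000, 41.00000); divide by 41.00000 → v1 = (-0.09756, 0.24390, 1.00000)
Cv1 = (2.97561, 5.39024, -3.70732); divide by 5.39024 → v2 = (0.55204, 1.00000, -0.68778)
Cv2 = (7.38462, -7.60633, -0.86425); divide by -7.60633 → v3 = (-0.97085, 1.00000, 0.11362)
Requested entry of v3: -1681/-1681 = 1.0000

1.0000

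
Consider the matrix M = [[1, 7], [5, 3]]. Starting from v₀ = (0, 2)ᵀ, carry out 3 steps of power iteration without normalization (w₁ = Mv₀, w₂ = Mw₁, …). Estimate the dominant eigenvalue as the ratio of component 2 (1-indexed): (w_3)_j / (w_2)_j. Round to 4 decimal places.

λ ≈ 6.1818

w1 = Mv₀ = (1·0 + 7·2; 5·0 + 3·2) = (14, 6)
w2 = Mw1 = (1·14 + 7·6; 5·14 + 3·6) = (56, 88)
w3 = Mw2 = (672, 544)
Ratio at component: 544 / 88 = 6.1818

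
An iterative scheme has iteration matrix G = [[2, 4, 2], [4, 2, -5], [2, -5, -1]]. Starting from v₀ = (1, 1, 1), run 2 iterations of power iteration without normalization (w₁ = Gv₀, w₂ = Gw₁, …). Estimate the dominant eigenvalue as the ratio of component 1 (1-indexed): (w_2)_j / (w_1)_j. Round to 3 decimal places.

λ ≈ 1.500

w1 = Gv₀ = (8, 1, -4)
w2 = Gw1 = (12, 54, 15)
Ratio at component: 12 / 8 = 1.500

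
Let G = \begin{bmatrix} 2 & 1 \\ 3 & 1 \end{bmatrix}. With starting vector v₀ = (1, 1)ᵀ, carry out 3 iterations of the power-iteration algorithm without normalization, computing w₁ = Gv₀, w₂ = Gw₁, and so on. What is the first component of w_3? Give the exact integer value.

w1 = Gv₀ = (3, 4)
w2 = Gw1 = (10, 13)
w3 = Gw2 = (33, 43)
The requested component of w3 is 33.

33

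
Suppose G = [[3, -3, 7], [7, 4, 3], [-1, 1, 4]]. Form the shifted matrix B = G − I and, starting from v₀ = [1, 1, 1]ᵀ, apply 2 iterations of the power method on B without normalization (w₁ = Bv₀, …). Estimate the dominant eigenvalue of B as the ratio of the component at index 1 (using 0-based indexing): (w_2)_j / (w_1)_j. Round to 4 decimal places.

μ ≈ 6.9231

B = G − I has rows (2, -3, 7); (7, 3, 3); (-1, 1, 3)
w1 = Bv₀ = (6, 13, 3)
w2 = Bw1 = (-6, 90, 16)
Ratio: 90/13 = 6.9231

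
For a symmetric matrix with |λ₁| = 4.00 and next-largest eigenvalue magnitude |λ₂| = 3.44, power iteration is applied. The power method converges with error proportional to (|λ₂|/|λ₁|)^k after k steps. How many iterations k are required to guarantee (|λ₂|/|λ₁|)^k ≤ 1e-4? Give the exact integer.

62

|λ₂/λ₁| = 3.44/4.00 = 0.86000
Need k ≥ ln(1e-4) / ln(0.86000) = -9.2103 / -0.1508 ≈ 61.067
Smallest integer k satisfying the bound: 62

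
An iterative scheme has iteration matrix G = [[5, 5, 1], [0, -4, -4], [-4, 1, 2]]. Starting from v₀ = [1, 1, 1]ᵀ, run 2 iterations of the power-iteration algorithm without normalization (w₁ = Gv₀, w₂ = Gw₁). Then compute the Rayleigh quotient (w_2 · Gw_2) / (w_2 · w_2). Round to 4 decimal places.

λ ≈ 2.7786

w1 = Gv₀ = (5·1 + 5·1 + 1·1; 0·1 + (-4)·1 + (-4)·1; (-4)·1 + 1·1 + 2·1) = (11, -8, -1)
w2 = Gw1 = (5·11 + 5·(-8) + 1·(-1); 0·11 + (-4)·(-8) + (-4)·(-1); (-4)·11 + 1·(-8) + 2·(-1)) = (14, 36, -54)
Gw2 = (196, 72, -128)
w2·Gw2 = 14·196 + 36·72 + (-54)·(-128) = 12248; w2·w2 = 14·14 + 36·36 + (-54)·(-54) = 4408
λ ≈ 12248/4408 = 2.7786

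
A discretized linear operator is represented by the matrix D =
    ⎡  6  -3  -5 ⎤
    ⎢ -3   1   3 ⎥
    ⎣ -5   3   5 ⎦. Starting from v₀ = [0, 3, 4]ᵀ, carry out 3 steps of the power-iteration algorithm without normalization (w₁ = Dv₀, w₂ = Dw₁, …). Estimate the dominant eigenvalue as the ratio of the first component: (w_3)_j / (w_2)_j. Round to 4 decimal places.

w1 = Dv₀ = (-29, 15, 29)
w2 = Dw1 = (-364, 189, 335)
w3 = Dw2 = (-4426, 2286, 4062)
Ratio at component: -4426 / -364 = 12.1593

λ ≈ 12.1593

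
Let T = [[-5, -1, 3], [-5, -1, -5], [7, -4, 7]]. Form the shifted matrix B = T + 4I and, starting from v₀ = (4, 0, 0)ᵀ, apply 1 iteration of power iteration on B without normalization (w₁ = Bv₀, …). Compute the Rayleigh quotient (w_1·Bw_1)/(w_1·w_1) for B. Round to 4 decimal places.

11.0400

B = T + 4I has rows (-1, -1, 3); (-5, 3, -5); (7, -4, 11)
w1 = Bv₀ = (-4, -20, 28)
Bw1 = (108, -180, 360)
w1·Bw1 = 13248; w1·w1 = 1200; μ ≈ 13248/1200 = 11.0400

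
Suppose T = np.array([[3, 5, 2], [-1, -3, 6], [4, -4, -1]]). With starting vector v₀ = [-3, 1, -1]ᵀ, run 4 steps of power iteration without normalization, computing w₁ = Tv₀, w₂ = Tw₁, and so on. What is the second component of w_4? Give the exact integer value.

-942

w1 = Tv₀ = (3·(-3) + 5·1 + 2·(-1); (-1)·(-3) + (-3)·1 + 6·(-1); 4·(-3) + (-4)·1 + (-1)·(-1)) = (-6, -6, -15)
w2 = Tw1 = (3·(-6) + 5·(-6) + 2·(-15); (-1)·(-6) + (-3)·(-6) + 6·(-15); 4·(-6) + (-4)·(-6) + (-1)·(-15)) = (-78, -66, 15)
w3 = Tw2 = (-534, 366, -63)
w4 = Tw3 = (102, -942, -3537)
The requested component of w4 is -942.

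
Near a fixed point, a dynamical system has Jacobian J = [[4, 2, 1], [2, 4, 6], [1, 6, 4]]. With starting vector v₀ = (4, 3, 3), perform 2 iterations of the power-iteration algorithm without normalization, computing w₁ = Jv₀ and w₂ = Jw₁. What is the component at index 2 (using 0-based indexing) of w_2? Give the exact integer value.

w1 = Jv₀ = (4·4 + 2·3 + 1·3; 2·4 + 4·3 + 6·3; 1·4 + 6·3 + 4·3) = (25, 38, 34)
w2 = Jw1 = (4·25 + 2·38 + 1·34; 2·25 + 4·38 + 6·34; 1·25 + 6·38 + 4·34) = (210, 406, 389)
The requested component of w2 is 389.

389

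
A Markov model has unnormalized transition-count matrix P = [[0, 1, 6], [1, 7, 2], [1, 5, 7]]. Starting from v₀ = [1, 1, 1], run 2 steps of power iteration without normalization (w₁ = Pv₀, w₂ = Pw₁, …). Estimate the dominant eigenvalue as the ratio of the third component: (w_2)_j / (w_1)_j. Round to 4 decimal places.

w1 = Pv₀ = (7, 10, 13)
w2 = Pw1 = (88, 103, 148)
Ratio at component: 148 / 13 = 11.3846

λ ≈ 11.3846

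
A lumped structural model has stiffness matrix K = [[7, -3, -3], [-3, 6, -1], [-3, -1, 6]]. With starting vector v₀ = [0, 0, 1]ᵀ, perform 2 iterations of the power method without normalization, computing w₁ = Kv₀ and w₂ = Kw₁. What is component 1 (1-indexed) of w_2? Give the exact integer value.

w1 = Kv₀ = (7·0 + (-3)·0 + (-3)·1; (-3)·0 + 6·0 + (-1)·1; (-3)·0 + (-1)·0 + 6·1) = (-3, -1, 6)
w2 = Kw1 = (7·(-3) + (-3)·(-1) + (-3)·6; (-3)·(-3) + 6·(-1) + (-1)·6; (-3)·(-3) + (-1)·(-1) + 6·6) = (-36, -3, 46)
The requested component of w2 is -36.

-36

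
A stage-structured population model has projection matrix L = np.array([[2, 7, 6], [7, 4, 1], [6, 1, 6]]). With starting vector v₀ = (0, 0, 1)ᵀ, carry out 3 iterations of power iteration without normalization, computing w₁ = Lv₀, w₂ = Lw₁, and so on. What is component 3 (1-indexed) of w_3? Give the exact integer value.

820

w1 = Lv₀ = (6, 1, 6)
w2 = Lw1 = (55, 52, 73)
w3 = Lw2 = (912, 666, 820)
The requested component of w3 is 820.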